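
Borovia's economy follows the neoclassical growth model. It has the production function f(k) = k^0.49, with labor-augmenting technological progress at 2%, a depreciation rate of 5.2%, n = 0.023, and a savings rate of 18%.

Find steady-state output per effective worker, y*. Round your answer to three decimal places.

In steady state, investment equals break-even investment: s·k^α = (n + g + δ)·k.
Rearranging, k^(1−α) = s / (n + g + δ).
k^0.51 = 0.18 / (0.023 + 0.020 + 0.052) = 0.18 / 0.095 = 1.8947
k* = 1.8947^(1/0.51) ≈ 3.5010
y* = (k*)^α = 3.5010^0.49 ≈ 1.8478

y* ≈ 1.848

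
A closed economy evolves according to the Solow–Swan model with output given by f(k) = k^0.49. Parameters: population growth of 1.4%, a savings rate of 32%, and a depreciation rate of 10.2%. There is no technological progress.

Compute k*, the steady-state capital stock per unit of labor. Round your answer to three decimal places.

At the steady state, Δk = 0, so s·k^α = (n + δ)·k.
Dividing both sides by k: k^(1−α) = s / (n + δ).
k^0.51 = 0.32 / (0.014 + 0.102) = 0.32 / 0.116 = 2.7586
k* = 2.7586^(1/0.51) ≈ 7.3130

k* = 7.313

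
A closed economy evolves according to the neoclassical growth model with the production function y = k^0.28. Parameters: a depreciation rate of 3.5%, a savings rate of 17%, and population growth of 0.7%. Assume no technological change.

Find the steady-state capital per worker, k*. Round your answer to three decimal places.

k* = 6.972

Steady state requires s·f(k) = (n + δ)·k, i.e. s·k^α = (n + δ)·k.
Dividing both sides by k: k^(1−α) = s / (n + δ).
k^0.72 = 0.17 / (0.007 + 0.035) = 0.17 / 0.042 = 4.0476
k* = 4.0476^(1/0.72) ≈ 6.9716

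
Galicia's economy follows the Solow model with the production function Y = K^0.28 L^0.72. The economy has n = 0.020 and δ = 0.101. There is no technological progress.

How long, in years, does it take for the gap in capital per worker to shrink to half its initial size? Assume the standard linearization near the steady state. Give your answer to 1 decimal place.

Near the steady state the convergence rate is λ = (1 − α)(n + δ).
λ = (1 − 0.28) × 0.121 = 0.72 × 0.121 = 0.08712
Half-life = ln 2 / λ = 0.6931 / 0.08712 ≈ 7.96 years

about 8.0 years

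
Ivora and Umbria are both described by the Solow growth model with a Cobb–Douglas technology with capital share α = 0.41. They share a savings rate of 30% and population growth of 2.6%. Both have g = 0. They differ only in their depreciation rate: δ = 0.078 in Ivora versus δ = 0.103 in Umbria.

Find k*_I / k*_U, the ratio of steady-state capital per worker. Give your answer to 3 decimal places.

ratio ≈ 1.441

Steady-state k* = [s/(n + δ)]^(1/(1−α)), so the ratio is [ (s_I/(n + δ)_I) / (s_U/(n + δ)_U) ]^1.6949.
s_I/(n + δ)_I = 0.30/0.104 = 2.8846; s_U/(n + δ)_U = 0.30/0.129 = 2.3256.
Ratio = (2.8846/2.3256)^1.6949 = 1.2404^1.6949 ≈ 1.4407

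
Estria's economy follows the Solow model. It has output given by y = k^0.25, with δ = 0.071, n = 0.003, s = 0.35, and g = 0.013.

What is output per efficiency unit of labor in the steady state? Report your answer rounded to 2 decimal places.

In steady state, investment equals break-even investment: s·k^α = (n + g + δ)·k.
Dividing both sides by k: k^(1−α) = s / (n + g + δ).
k^0.75 = 0.35 / (0.003 + 0.013 + 0.071) = 0.35 / 0.087 = 4.0230
k* = 4.0230^(1/0.75) ≈ 6.3983
y* = (k*)^α = 6.3983^0.25 ≈ 1.5904

y* ≈ 1.59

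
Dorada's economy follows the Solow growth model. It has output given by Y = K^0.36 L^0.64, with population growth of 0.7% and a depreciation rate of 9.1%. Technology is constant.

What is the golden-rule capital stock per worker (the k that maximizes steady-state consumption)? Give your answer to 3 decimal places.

The golden rule sets f'(k) = n + δ, i.e. α·k^(α−1) = n + δ.
So k^(1−α) = α / (n + δ) = 0.36 / 0.098 = 3.6735.
k_gold = 3.6735^(1/0.64) ≈ 7.6373

k_gold ≈ 7.637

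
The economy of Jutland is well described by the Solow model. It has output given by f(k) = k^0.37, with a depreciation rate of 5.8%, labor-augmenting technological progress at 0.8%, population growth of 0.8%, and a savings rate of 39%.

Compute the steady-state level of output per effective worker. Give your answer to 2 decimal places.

Steady state requires s·f(k) = (n + g + δ)·k, i.e. s·k^α = (n + g + δ)·k.
Dividing both sides by k: k^(1−α) = s / (n + g + δ).
k^0.63 = 0.39 / (0.008 + 0.008 + 0.058) = 0.39 / 0.074 = 5.2703
k* = 5.2703^(1/0.63) ≈ 13.9885
y* = (k*)^α = 13.9885^0.37 ≈ 2.6542

y* ≈ 2.65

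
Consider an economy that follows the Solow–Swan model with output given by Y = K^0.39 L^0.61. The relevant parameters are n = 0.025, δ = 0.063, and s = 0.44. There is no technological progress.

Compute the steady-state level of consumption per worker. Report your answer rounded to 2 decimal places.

At the steady state, Δk = 0, so s·k^α = (n + δ)·k.
Rearranging, k^(1−α) = s / (n + δ).
k^0.61 = 0.44 / (0.025 + 0.063) = 0.44 / 0.088 = 5.0000
k* = 5.0000^(1/0.61) ≈ 13.9911
y* = (k*)^α = 13.9911^0.39 ≈ 2.7982
c* = (1 − s)·y* = (1 − 0.44) × 2.7982 ≈ 1.5670

c* = 1.57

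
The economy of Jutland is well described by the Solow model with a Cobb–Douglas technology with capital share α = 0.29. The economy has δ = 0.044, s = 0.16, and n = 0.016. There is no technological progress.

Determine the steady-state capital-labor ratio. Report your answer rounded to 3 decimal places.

k* = 3.981

Steady state requires s·f(k) = (n + δ)·k, i.e. s·k^α = (n + δ)·k.
Rearranging, k^(1−α) = s / (n + δ).
k^0.71 = 0.16 / (0.016 + 0.044) = 0.16 / 0.060 = 2.6667
k* = 2.6667^(1/0.71) ≈ 3.9807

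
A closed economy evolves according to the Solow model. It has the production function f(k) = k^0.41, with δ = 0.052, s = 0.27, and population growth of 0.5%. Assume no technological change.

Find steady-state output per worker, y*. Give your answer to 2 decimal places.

Steady state requires s·f(k) = (n + δ)·k, i.e. s·k^α = (n + δ)·k.
Rearranging, k^(1−α) = s / (n + δ).
k^0.59 = 0.27 / (0.005 + 0.052) = 0.27 / 0.057 = 4.7368
k* = 4.7368^(1/0.59) ≈ 13.9601
y* = (k*)^α = 13.9601^0.41 ≈ 2.9472

y* = 2.95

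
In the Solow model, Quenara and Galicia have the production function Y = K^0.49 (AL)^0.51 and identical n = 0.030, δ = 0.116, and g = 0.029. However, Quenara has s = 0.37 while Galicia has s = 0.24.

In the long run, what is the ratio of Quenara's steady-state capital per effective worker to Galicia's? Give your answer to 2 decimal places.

Steady-state k* = [s/(n + g + δ)]^(1/(1−α)), so the ratio is [ (s_Q/(n + g + δ)_Q) / (s_G/(n + g + δ)_G) ]^1.9608.
s_Q/(n + g + δ)_Q = 0.37/0.175 = 2.1143; s_G/(n + g + δ)_G = 0.24/0.175 = 1.3714.
Ratio = (2.1143/1.3714)^1.9608 = 1.5417^1.9608 ≈ 2.3368

k*_Q / k*_G ≈ 2.34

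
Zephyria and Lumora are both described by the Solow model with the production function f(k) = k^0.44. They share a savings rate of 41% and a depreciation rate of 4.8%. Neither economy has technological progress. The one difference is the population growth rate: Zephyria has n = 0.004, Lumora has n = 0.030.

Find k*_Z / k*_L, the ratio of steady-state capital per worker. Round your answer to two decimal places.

ratio ≈ 2.06

Steady-state k* = [s/(n + δ)]^(1/(1−α)), so the ratio is [ (s_Z/(n + δ)_Z) / (s_L/(n + δ)_L) ]^1.7857.
s_Z/(n + δ)_Z = 0.41/0.052 = 7.8846; s_L/(n + δ)_L = 0.41/0.078 = 5.2564.
Ratio = (7.8846/5.2564)^1.7857 = 1.5000^1.7857 ≈ 2.0627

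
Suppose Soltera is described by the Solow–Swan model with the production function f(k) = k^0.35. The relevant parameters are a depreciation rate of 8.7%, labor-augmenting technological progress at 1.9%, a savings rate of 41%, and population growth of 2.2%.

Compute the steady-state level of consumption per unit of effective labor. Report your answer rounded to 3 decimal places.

Steady state requires s·f(k) = (n + g + δ)·k, i.e. s·k^α = (n + g + δ)·k.
Dividing both sides by k: k^(1−α) = s / (n + g + δ).
k^0.65 = 0.41 / (0.022 + 0.019 + 0.087) = 0.41 / 0.128 = 3.2031
k* = 3.2031^(1/0.65) ≈ 5.9952
y* = (k*)^α = 5.9952^0.35 ≈ 1.8717
c* = (1 − s)·y* = (1 − 0.41) × 1.8717 ≈ 1.1043

c* = 1.104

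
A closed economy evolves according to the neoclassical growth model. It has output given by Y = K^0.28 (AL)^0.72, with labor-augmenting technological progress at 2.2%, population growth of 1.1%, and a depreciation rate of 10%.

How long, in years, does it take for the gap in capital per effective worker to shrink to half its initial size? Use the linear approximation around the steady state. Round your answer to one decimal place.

half-life ≈ 7.2 years

Near the steady state the convergence rate is λ = (1 − α)(n + g + δ).
λ = (1 − 0.28) × 0.133 = 0.72 × 0.133 = 0.09576
Half-life = ln 2 / λ = 0.6931 / 0.09576 ≈ 7.24 years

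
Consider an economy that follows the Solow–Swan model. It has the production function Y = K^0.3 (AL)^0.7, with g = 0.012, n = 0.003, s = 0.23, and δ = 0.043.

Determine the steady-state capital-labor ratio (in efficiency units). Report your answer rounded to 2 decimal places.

At the steady state, Δk = 0, so s·k^α = (n + g + δ)·k.
Rearranging, k^(1−α) = s / (n + g + δ).
k^0.7 = 0.23 / (0.003 + 0.012 + 0.043) = 0.23 / 0.058 = 3.9655
k* = 3.9655^(1/0.7) ≈ 7.1567

k* ≈ 7.16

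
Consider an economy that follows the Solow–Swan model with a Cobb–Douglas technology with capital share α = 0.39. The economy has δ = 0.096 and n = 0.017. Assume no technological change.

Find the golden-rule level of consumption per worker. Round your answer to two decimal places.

At the golden rule, f'(k) = n + δ, so α·k^(α−1) = n + δ and k_gold = (α/(n + δ))^(1/(1−α)).
k_gold = (0.39/0.113)^(1/0.61) = 3.4513^1.6393 ≈ 7.6193
c_gold = f(k_gold) − (n + δ)·k_gold = 2.2077 − 0.113×7.6193 ≈ 1.3467

c_gold ≈ 1.35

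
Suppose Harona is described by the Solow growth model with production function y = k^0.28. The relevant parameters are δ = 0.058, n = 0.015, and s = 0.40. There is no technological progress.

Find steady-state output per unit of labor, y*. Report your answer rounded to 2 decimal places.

In steady state, investment equals break-even investment: s·k^α = (n + δ)·k.
Dividing both sides by k: k^(1−α) = s / (n + δ).
k^0.72 = 0.40 / (0.015 + 0.058) = 0.40 / 0.073 = 5.4795
k* = 5.4795^(1/0.72) ≈ 10.6177
y* = (k*)^α = 10.6177^0.28 ≈ 1.9377

y* ≈ 1.94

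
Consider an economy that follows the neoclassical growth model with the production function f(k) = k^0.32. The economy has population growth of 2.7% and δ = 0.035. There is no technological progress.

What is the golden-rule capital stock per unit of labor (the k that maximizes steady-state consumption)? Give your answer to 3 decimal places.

The golden rule sets f'(k) = n + δ, i.e. α·k^(α−1) = n + δ.
So k^(1−α) = α / (n + δ) = 0.32 / 0.062 = 5.1613.
k_gold = 5.1613^(1/0.68) ≈ 11.1731

k_gold ≈ 11.173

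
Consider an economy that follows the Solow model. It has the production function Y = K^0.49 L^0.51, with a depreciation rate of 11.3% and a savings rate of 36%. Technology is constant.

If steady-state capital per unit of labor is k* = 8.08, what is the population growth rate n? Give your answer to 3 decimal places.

n ≈ 0.011

Steady state requires s·f(k) = (n + δ)·k, i.e. s·k^α = (n + δ)·k.
So s / (n + δ) = (k*)^(1−α) = 8.08^0.51 = 2.9026.
Therefore n + δ = s / 2.9026 = 0.36 / 2.9026 = 0.1240, so n = 0.1240 − 0.113 = 0.0110.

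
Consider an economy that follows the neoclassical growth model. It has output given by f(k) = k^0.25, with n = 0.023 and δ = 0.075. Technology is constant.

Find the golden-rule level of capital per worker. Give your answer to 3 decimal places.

k_gold ≈ 3.486

The golden rule sets f'(k) = n + δ, i.e. α·k^(α−1) = n + δ.
So k^(1−α) = α / (n + δ) = 0.25 / 0.098 = 2.5510.
k_gold = 2.5510^(1/0.75) ≈ 3.4856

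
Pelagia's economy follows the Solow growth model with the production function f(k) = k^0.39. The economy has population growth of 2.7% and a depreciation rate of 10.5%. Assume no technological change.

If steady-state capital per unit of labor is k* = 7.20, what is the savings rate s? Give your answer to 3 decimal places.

s ≈ 0.440

At the steady state, Δk = 0, so s·k^α = (n + δ)·k.
So s / (n + δ) = (k*)^(1−α) = 7.20^0.61 = 3.3341.
Therefore s = 3.3341 × (n + δ) = 3.3341 × 0.132 = 0.4401.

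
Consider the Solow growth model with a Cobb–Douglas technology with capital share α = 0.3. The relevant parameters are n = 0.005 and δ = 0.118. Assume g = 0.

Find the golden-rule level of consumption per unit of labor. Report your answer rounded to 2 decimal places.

c_gold ≈ 1.03

At the golden rule, f'(k) = n + δ, so α·k^(α−1) = n + δ and k_gold = (α/(n + δ))^(1/(1−α)).
k_gold = (0.3/0.123)^(1/0.7) = 2.4390^1.4286 ≈ 3.5741
c_gold = f(k_gold) − (n + δ)·k_gold = 1.4654 − 0.123×3.5741 ≈ 1.0258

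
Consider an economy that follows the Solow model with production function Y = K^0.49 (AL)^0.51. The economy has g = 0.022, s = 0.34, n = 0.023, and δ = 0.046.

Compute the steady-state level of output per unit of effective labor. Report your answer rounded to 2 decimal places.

In steady state, investment equals break-even investment: s·k^α = (n + g + δ)·k.
Rearranging, k^(1−α) = s / (n + g + δ).
k^0.51 = 0.34 / (0.023 + 0.022 + 0.046) = 0.34 / 0.091 = 3.7363
k* = 3.7363^(1/0.51) ≈ 13.2567
y* = (k*)^α = 13.2567^0.49 ≈ 3.5481

y* = 3.55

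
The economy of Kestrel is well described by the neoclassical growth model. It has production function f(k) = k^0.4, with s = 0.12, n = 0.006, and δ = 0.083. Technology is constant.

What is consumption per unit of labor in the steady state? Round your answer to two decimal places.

Steady state requires s·f(k) = (n + δ)·k, i.e. s·k^α = (n + δ)·k.
Rearranging, k^(1−α) = s / (n + δ).
k^0.6 = 0.12 / (0.006 + 0.083) = 0.12 / 0.089 = 1.3483
k* = 1.3483^(1/0.6) ≈ 1.6455
y* = (k*)^α = 1.6455^0.4 ≈ 1.2204
c* = (1 − s)·y* = (1 − 0.12) × 1.2204 ≈ 1.0740

c* ≈ 1.07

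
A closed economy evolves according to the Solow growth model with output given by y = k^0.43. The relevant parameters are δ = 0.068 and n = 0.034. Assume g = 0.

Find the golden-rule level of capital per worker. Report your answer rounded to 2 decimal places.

k_gold ≈ 12.48

The golden rule sets f'(k) = n + δ, i.e. α·k^(α−1) = n + δ.
So k^(1−α) = α / (n + δ) = 0.43 / 0.102 = 4.2157.
k_gold = 4.2157^(1/0.57) ≈ 12.4814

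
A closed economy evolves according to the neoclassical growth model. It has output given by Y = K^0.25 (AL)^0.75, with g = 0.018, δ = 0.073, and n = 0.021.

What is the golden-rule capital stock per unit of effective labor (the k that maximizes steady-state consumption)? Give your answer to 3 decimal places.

The golden rule sets f'(k) = n + g + δ, i.e. α·k^(α−1) = n + g + δ.
So k^(1−α) = α / (n + g + δ) = 0.25 / 0.112 = 2.2321.
k_gold = 2.2321^(1/0.75) ≈ 2.9171

k_gold ≈ 2.917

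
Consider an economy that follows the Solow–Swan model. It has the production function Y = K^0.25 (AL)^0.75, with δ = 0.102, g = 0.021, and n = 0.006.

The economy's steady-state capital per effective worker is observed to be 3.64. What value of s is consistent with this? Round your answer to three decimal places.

Steady state requires s·f(k) = (n + g + δ)·k, i.e. s·k^α = (n + g + δ)·k.
So s / (n + g + δ) = (k*)^(1−α) = 3.64^0.75 = 2.6353.
Therefore s = 2.6353 × (n + g + δ) = 2.6353 × 0.129 = 0.3400.

s ≈ 0.340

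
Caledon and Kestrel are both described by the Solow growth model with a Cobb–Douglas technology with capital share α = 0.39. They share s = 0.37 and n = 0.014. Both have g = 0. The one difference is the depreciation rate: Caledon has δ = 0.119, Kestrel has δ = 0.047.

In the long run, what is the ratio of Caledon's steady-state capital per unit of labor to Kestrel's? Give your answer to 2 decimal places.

Steady-state k* = [s/(n + δ)]^(1/(1−α)), so the ratio is [ (s_C/(n + δ)_C) / (s_K/(n + δ)_K) ]^1.6393.
s_C/(n + δ)_C = 0.37/0.133 = 2.7820; s_K/(n + δ)_K = 0.37/0.061 = 6.0656.
Ratio = (2.7820/6.0656)^1.6393 = 0.4587^1.6393 ≈ 0.2787

k*_C / k*_K ≈ 0.28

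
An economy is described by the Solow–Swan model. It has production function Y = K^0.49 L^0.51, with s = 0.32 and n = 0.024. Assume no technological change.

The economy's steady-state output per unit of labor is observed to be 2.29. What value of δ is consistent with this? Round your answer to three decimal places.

In steady state, investment equals break-even investment: s·k^α = (n + δ)·k.
Since y* = [s/(n + δ)]^(α/(1−α)), we have s/(n + δ) = (y*)^((1−α)/α) = 2.29^1.0408 = 2.3687.
Therefore n + δ = s / 2.3687 = 0.32 / 2.3687 = 0.1351, so δ = 0.1351 − 0.024 = 0.1111.

δ ≈ 0.111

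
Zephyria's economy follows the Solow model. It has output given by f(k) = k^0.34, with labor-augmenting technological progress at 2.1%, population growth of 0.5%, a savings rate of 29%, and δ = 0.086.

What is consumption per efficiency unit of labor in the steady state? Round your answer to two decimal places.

c* ≈ 1.16

At the steady state, Δk = 0, so s·k^α = (n + g + δ)·k.
Dividing both sides by k: k^(1−α) = s / (n + g + δ).
k^0.66 = 0.29 / (0.005 + 0.021 + 0.086) = 0.29 / 0.112 = 2.5893
k* = 2.5893^(1/0.66) ≈ 4.2270
y* = (k*)^α = 4.2270^0.34 ≈ 1.6325
c* = (1 − s)·y* = (1 − 0.29) × 1.6325 ≈ 1.1591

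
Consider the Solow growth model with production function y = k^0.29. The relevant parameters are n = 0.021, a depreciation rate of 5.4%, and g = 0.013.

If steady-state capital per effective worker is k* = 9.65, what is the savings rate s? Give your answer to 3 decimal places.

In steady state, investment equals break-even investment: s·k^α = (n + g + δ)·k.
So s / (n + g + δ) = (k*)^(1−α) = 9.65^0.71 = 5.0005.
Therefore s = 5.0005 × (n + g + δ) = 5.0005 × 0.088 = 0.4400.

s ≈ 0.440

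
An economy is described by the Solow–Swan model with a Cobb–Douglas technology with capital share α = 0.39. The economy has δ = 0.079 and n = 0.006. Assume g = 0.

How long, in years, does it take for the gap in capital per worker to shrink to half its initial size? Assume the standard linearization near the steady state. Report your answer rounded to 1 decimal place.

Near the steady state the convergence rate is λ = (1 − α)(n + δ).
λ = (1 − 0.39) × 0.085 = 0.61 × 0.085 = 0.05185
Half-life = ln 2 / λ = 0.6931 / 0.05185 ≈ 13.37 years

half-life ≈ 13.4 years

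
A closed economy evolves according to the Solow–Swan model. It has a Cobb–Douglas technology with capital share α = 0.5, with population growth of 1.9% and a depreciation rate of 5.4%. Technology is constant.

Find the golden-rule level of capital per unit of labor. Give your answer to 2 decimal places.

k_gold ≈ 46.91

The golden rule sets f'(k) = n + δ, i.e. α·k^(α−1) = n + δ.
So k^(1−α) = α / (n + δ) = 0.5 / 0.073 = 6.8493.
k_gold = 6.8493^(1/0.5) ≈ 46.9129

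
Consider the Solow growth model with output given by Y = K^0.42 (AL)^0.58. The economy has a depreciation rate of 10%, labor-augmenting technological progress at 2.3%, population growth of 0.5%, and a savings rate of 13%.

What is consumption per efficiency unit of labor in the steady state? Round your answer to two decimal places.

At the steady state, Δk = 0, so s·k^α = (n + g + δ)·k.
Rearranging, k^(1−α) = s / (n + g + δ).
k^0.58 = 0.13 / (0.005 + 0.023 + 0.100) = 0.13 / 0.128 = 1.0156
k* = 1.0156^(1/0.58) ≈ 1.0270
y* = (k*)^α = 1.0270^0.42 ≈ 1.0113
c* = (1 − s)·y* = (1 − 0.13) × 1.0113 ≈ 0.8798

c* ≈ 0.88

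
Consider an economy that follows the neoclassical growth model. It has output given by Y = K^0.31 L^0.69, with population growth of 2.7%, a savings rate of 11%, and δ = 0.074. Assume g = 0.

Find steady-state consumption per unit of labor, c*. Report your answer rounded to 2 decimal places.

Steady state requires s·f(k) = (n + δ)·k, i.e. s·k^α = (n + δ)·k.
Rearranging, k^(1−α) = s / (n + δ).
k^0.69 = 0.11 / (0.027 + 0.074) = 0.11 / 0.101 = 1.0891
k* = 1.0891^(1/0.69) ≈ 1.1317
y* = (k*)^α = 1.1317^0.31 ≈ 1.0391
c* = (1 − s)·y* = (1 − 0.11) × 1.0391 ≈ 0.9248

c* ≈ 0.92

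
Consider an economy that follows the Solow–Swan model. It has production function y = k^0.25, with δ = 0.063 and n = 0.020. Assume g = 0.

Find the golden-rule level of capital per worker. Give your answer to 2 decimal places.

k_gold ≈ 4.35

The golden rule sets f'(k) = n + δ, i.e. α·k^(α−1) = n + δ.
So k^(1−α) = α / (n + δ) = 0.25 / 0.083 = 3.0120.
k_gold = 3.0120^(1/0.75) ≈ 4.3498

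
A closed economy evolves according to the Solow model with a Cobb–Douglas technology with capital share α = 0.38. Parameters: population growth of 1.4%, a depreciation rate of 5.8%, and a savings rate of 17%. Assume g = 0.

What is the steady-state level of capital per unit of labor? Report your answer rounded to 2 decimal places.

Steady state requires s·f(k) = (n + δ)·k, i.e. s·k^α = (n + δ)·k.
Dividing both sides by k: k^(1−α) = s / (n + δ).
k^0.62 = 0.17 / (0.014 + 0.058) = 0.17 / 0.072 = 2.3611
k* = 2.3611^(1/0.62) ≈ 3.9976

k* ≈ 4.00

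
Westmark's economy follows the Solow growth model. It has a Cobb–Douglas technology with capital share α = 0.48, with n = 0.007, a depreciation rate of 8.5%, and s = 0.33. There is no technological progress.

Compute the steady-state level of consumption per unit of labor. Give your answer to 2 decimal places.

c* = 2.18

Steady state requires s·f(k) = (n + δ)·k, i.e. s·k^α = (n + δ)·k.
Dividing both sides by k: k^(1−α) = s / (n + δ).
k^0.52 = 0.33 / (0.007 + 0.085) = 0.33 / 0.092 = 3.5870
k* = 3.5870^(1/0.52) ≈ 11.6625
y* = (k*)^α = 11.6625^0.48 ≈ 3.2513
c* = (1 − s)·y* = (1 − 0.33) × 3.2513 ≈ 2.1784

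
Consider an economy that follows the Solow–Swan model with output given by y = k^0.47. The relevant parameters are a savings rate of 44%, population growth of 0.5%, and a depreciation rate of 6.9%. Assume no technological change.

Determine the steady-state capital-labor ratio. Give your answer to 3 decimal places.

k* = 28.893

Steady state requires s·f(k) = (n + δ)·k, i.e. s·k^α = (n + δ)·k.
Rearranging, k^(1−α) = s / (n + δ).
k^0.53 = 0.44 / (0.005 + 0.069) = 0.44 / 0.074 = 5.9459
k* = 5.9459^(1/0.53) ≈ 28.8927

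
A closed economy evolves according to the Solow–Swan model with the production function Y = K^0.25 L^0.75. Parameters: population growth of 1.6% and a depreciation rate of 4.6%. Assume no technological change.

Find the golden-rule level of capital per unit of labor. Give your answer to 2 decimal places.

k_gold ≈ 6.42

The golden rule sets f'(k) = n + δ, i.e. α·k^(α−1) = n + δ.
So k^(1−α) = α / (n + δ) = 0.25 / 0.062 = 4.0323.
k_gold = 4.0323^(1/0.75) ≈ 6.4181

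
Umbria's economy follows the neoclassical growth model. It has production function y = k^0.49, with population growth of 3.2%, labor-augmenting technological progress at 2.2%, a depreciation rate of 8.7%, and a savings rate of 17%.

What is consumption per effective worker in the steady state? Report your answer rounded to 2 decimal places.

In steady state, investment equals break-even investment: s·k^α = (n + g + δ)·k.
Dividing both sides by k: k^(1−α) = s / (n + g + δ).
k^0.51 = 0.17 / (0.032 + 0.022 + 0.087) = 0.17 / 0.141 = 1.2057
k* = 1.2057^(1/0.51) ≈ 1.4431
y* = (k*)^α = 1.4431^0.49 ≈ 1.1969
c* = (1 − s)·y* = (1 − 0.17) × 1.1969 ≈ 0.9934

c* = 0.99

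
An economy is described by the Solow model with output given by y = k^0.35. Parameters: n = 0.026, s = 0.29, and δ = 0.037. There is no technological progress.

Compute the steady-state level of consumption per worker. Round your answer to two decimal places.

c* = 1.62

Steady state requires s·f(k) = (n + δ)·k, i.e. s·k^α = (n + δ)·k.
Dividing both sides by k: k^(1−α) = s / (n + δ).
k^0.65 = 0.29 / (0.026 + 0.037) = 0.29 / 0.063 = 4.6032
k* = 4.6032^(1/0.65) ≈ 10.4735
y* = (k*)^α = 10.4735^0.35 ≈ 2.2753
c* = (1 − s)·y* = (1 − 0.29) × 2.2753 ≈ 1.6155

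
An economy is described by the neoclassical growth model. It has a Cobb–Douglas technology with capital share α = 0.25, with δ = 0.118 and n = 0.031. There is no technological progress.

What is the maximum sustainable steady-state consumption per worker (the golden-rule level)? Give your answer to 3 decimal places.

At the golden rule, f'(k) = n + δ, so α·k^(α−1) = n + δ and k_gold = (α/(n + δ))^(1/(1−α)).
k_gold = (0.25/0.149)^(1/0.75) = 1.6779^1.3333 ≈ 1.9938
c_gold = f(k_gold) − (n + δ)·k_gold = 1.1883 − 0.149×1.9938 ≈ 0.8912

c_gold ≈ 0.891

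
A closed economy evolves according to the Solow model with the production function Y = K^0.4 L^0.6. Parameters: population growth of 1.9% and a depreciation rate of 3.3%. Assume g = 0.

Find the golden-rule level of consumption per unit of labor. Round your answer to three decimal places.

At the golden rule, f'(k) = n + δ, so α·k^(α−1) = n + δ and k_gold = (α/(n + δ))^(1/(1−α)).
k_gold = (0.4/0.052)^(1/0.6) = 7.6923^1.6667 ≈ 29.9771
c_gold = f(k_gold) − (n + δ)·k_gold = 3.8969 − 0.052×29.9771 ≈ 2.3381

c_gold ≈ 2.338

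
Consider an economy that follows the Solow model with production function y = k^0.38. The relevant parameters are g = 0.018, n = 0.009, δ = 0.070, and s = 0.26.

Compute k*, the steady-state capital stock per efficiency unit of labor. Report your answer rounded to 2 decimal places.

k* = 4.91

At the steady state, Δk = 0, so s·k^α = (n + g + δ)·k.
Rearranging, k^(1−α) = s / (n + g + δ).
k^0.62 = 0.26 / (0.009 + 0.018 + 0.070) = 0.26 / 0.097 = 2.6804
k* = 2.6804^(1/0.62) ≈ 4.9051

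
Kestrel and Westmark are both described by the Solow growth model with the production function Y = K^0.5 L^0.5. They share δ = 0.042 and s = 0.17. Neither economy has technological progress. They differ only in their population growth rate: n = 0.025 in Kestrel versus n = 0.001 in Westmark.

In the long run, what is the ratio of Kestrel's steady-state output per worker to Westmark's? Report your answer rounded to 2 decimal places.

y*_K / y*_W ≈ 0.64

Steady-state y* = [s/(n + δ)]^(α/(1−α)), so the ratio is [ (s_K/(n + δ)_K) / (s_W/(n + δ)_W) ]^1.
s_K/(n + δ)_K = 0.17/0.067 = 2.5373; s_W/(n + δ)_W = 0.17/0.043 = 3.9535.
Ratio = (2.5373/3.9535)^1 = 0.6418^1 ≈ 0.6418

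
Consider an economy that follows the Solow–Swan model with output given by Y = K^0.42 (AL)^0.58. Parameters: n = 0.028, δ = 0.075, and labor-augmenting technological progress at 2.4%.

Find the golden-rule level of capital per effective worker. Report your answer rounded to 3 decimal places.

The golden rule sets f'(k) = n + g + δ, i.e. α·k^(α−1) = n + g + δ.
So k^(1−α) = α / (n + g + δ) = 0.42 / 0.127 = 3.3071.
k_gold = 3.3071^(1/0.58) ≈ 7.8632

k_gold ≈ 7.863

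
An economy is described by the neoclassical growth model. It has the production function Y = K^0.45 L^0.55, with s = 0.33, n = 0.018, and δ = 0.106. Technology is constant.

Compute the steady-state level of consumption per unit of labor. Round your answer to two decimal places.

At the steady state, Δk = 0, so s·k^α = (n + δ)·k.
Rearranging, k^(1−α) = s / (n + δ).
k^0.55 = 0.33 / (0.018 + 0.106) = 0.33 / 0.124 = 2.6613
k* = 2.6613^(1/0.55) ≈ 5.9279
y* = (k*)^α = 5.9279^0.45 ≈ 2.2274
c* = (1 − s)·y* = (1 − 0.33) × 2.2274 ≈ 1.4924

c* ≈ 1.49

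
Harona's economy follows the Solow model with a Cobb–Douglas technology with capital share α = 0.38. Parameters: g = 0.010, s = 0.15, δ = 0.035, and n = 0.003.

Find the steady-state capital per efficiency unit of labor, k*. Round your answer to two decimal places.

At the steady state, Δk = 0, so s·k^α = (n + g + δ)·k.
Dividing both sides by k: k^(1−α) = s / (n + g + δ).
k^0.62 = 0.15 / (0.003 + 0.010 + 0.035) = 0.15 / 0.048 = 3.1250
k* = 3.1250^(1/0.62) ≈ 6.2827

k* = 6.28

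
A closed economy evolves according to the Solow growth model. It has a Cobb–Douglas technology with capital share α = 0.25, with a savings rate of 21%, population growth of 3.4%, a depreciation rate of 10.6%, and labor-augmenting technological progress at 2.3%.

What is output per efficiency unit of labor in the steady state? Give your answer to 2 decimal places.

y* ≈ 1.09

In steady state, investment equals break-even investment: s·k^α = (n + g + δ)·k.
Rearranging, k^(1−α) = s / (n + g + δ).
k^0.75 = 0.21 / (0.034 + 0.023 + 0.106) = 0.21 / 0.163 = 1.2883
k* = 1.2883^(1/0.75) ≈ 1.4018
y* = (k*)^α = 1.4018^0.25 ≈ 1.0881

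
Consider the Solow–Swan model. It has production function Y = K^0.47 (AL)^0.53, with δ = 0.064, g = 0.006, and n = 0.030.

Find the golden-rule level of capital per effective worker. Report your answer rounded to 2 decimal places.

k_gold ≈ 18.54

The golden rule sets f'(k) = n + g + δ, i.e. α·k^(α−1) = n + g + δ.
So k^(1−α) = α / (n + g + δ) = 0.47 / 0.100 = 4.7000.
k_gold = 4.7000^(1/0.53) ≈ 18.5400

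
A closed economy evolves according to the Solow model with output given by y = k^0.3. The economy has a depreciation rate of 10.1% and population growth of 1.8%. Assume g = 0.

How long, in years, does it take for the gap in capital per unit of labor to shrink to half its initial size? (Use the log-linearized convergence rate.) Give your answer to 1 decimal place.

about 8.3 years

Near the steady state the convergence rate is λ = (1 − α)(n + δ).
λ = (1 − 0.3) × 0.119 = 0.7 × 0.119 = 0.0833
Half-life = ln 2 / λ = 0.6931 / 0.0833 ≈ 8.32 years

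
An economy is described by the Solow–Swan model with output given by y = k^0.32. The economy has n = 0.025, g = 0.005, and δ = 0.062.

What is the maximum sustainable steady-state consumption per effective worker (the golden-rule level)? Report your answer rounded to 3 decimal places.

c_gold ≈ 1.223

At the golden rule, f'(k) = n + g + δ, so α·k^(α−1) = n + g + δ and k_gold = (α/(n + g + δ))^(1/(1−α)).
k_gold = (0.32/0.092)^(1/0.68) = 3.4783^1.4706 ≈ 6.2537
c_gold = f(k_gold) − (n + g + δ)·k_gold = 1.7979 − 0.092×6.2537 ≈ 1.2226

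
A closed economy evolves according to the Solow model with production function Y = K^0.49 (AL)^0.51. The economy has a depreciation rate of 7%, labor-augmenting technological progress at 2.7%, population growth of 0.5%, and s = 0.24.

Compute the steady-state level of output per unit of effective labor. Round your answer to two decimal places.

In steady state, investment equals break-even investment: s·k^α = (n + g + δ)·k.
Dividing both sides by k: k^(1−α) = s / (n + g + δ).
k^0.51 = 0.24 / (0.005 + 0.027 + 0.070) = 0.24 / 0.102 = 2.3529
k* = 2.3529^(1/0.51) ≈ 5.3535
y* = (k*)^α = 5.3535^0.49 ≈ 2.2753

y* = 2.28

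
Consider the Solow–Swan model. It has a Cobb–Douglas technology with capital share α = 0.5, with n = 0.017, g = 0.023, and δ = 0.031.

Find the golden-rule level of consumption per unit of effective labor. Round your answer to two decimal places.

c_gold ≈ 3.52

At the golden rule, f'(k) = n + g + δ, so α·k^(α−1) = n + g + δ and k_gold = (α/(n + g + δ))^(1/(1−α)).
k_gold = (0.5/0.071)^(1/0.5) = 7.0423^2 ≈ 49.5940
c_gold = f(k_gold) − (n + g + δ)·k_gold = 7.0423 − 0.071×49.5940 ≈ 3.5211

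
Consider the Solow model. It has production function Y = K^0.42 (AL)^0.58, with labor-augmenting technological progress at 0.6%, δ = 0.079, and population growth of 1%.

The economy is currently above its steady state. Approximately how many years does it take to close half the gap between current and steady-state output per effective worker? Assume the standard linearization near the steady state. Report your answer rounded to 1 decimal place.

Near the steady state the convergence rate is λ = (1 − α)(n + g + δ).
λ = (1 − 0.42) × 0.095 = 0.58 × 0.095 = 0.0551
Half-life = ln 2 / λ = 0.6931 / 0.0551 ≈ 12.58 years

t_½ ≈ 12.6 years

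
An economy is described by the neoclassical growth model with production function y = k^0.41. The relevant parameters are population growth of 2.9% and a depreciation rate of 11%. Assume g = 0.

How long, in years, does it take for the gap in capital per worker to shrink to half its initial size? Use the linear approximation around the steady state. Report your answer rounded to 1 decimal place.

Near the steady state the convergence rate is λ = (1 − α)(n + δ).
λ = (1 − 0.41) × 0.139 = 0.59 × 0.139 = 0.08201
Half-life = ln 2 / λ = 0.6931 / 0.08201 ≈ 8.45 years

t_½ ≈ 8.5 years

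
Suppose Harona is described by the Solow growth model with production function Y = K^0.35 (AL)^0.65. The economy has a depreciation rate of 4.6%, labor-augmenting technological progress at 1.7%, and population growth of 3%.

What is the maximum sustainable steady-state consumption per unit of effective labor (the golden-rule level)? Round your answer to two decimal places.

c_gold ≈ 1.33

At the golden rule, f'(k) = n + g + δ, so α·k^(α−1) = n + g + δ and k_gold = (α/(n + g + δ))^(1/(1−α)).
k_gold = (0.35/0.093)^(1/0.65) = 3.7634^1.5385 ≈ 7.6830
c_gold = f(k_gold) − (n + g + δ)·k_gold = 2.0414 − 0.093×7.6830 ≈ 1.3269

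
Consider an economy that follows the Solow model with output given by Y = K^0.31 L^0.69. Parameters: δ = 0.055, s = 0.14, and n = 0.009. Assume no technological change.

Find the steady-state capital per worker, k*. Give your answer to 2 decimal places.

k* ≈ 3.11

In steady state, investment equals break-even investment: s·k^α = (n + δ)·k.
Rearranging, k^(1−α) = s / (n + δ).
k^0.69 = 0.14 / (0.009 + 0.055) = 0.14 / 0.064 = 2.1875
k* = 2.1875^(1/0.69) ≈ 3.1094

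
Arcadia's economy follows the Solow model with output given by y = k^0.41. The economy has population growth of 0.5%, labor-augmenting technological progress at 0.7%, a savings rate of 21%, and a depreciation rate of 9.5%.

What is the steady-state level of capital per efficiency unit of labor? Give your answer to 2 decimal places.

At the steady state, Δk = 0, so s·k^α = (n + g + δ)·k.
Rearranging, k^(1−α) = s / (n + g + δ).
k^0.59 = 0.21 / (0.005 + 0.007 + 0.095) = 0.21 / 0.107 = 1.9626
k* = 1.9626^(1/0.59) ≈ 3.1356

k* = 3.14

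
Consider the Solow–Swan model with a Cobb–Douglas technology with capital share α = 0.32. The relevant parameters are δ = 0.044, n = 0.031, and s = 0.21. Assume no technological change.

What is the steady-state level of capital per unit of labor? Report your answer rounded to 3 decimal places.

k* ≈ 4.546

In steady state, investment equals break-even investment: s·k^α = (n + δ)·k.
Rearranging, k^(1−α) = s / (n + δ).
k^0.68 = 0.21 / (0.031 + 0.044) = 0.21 / 0.075 = 2.8000
k* = 2.8000^(1/0.68) ≈ 4.5455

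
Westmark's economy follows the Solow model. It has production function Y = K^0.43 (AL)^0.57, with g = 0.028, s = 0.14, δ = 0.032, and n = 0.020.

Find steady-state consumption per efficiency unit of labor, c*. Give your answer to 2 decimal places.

At the steady state, Δk = 0, so s·k^α = (n + g + δ)·k.
Rearranging, k^(1−α) = s / (n + g + δ).
k^0.57 = 0.14 / (0.020 + 0.028 + 0.032) = 0.14 / 0.080 = 1.7500
k* = 1.7500^(1/0.57) ≈ 2.6692
y* = (k*)^α = 2.6692^0.43 ≈ 1.5253
c* = (1 − s)·y* = (1 − 0.14) × 1.5253 ≈ 1.3118

c* ≈ 1.31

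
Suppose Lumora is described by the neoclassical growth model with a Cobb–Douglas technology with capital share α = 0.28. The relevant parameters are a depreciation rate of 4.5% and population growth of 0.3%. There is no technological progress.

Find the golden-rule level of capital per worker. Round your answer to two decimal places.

The golden rule sets f'(k) = n + δ, i.e. α·k^(α−1) = n + δ.
So k^(1−α) = α / (n + δ) = 0.28 / 0.048 = 5.8333.
k_gold = 5.8333^(1/0.72) ≈ 11.5816

k_gold ≈ 11.58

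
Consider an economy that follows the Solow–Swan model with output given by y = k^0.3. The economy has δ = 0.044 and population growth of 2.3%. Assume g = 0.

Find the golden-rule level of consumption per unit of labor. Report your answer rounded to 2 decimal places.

c_gold ≈ 1.33

At the golden rule, f'(k) = n + δ, so α·k^(α−1) = n + δ and k_gold = (α/(n + δ))^(1/(1−α)).
k_gold = (0.3/0.067)^(1/0.7) = 4.4776^1.4286 ≈ 8.5130
c_gold = f(k_gold) − (n + δ)·k_gold = 1.9012 − 0.067×8.5130 ≈ 1.3308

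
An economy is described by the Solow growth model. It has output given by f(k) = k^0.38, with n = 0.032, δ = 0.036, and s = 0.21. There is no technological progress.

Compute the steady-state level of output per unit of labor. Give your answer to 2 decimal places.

y* = 2.00

In steady state, investment equals break-even investment: s·k^α = (n + δ)·k.
Dividing both sides by k: k^(1−α) = s / (n + δ).
k^0.62 = 0.21 / (0.032 + 0.036) = 0.21 / 0.068 = 3.0882
k* = 3.0882^(1/0.62) ≈ 6.1638
y* = (k*)^α = 6.1638^0.38 ≈ 1.9959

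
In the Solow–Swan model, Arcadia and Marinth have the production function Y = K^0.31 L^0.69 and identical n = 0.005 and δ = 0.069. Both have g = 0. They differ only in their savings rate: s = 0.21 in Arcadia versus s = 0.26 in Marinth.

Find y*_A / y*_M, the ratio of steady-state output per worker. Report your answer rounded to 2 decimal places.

Steady-state y* = [s/(n + δ)]^(α/(1−α)), so the ratio is [ (s_A/(n + δ)_A) / (s_M/(n + δ)_M) ]^0.4493.
s_A/(n + δ)_A = 0.21/0.074 = 2.8378; s_M/(n + δ)_M = 0.26/0.074 = 3.5135.
Ratio = (2.8378/3.5135)^0.4493 = 0.8077^0.4493 ≈ 0.9085

y*_A / y*_M ≈ 0.91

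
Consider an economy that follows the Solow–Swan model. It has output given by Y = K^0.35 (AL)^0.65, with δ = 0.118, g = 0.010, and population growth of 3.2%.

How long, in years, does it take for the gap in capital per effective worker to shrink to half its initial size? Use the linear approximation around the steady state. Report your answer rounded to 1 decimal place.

Near the steady state the convergence rate is λ = (1 − α)(n + g + δ).
λ = (1 − 0.35) × 0.160 = 0.65 × 0.160 = 0.1040
Half-life = ln 2 / λ = 0.6931 / 0.1040 ≈ 6.66 years

t_½ ≈ 6.7 years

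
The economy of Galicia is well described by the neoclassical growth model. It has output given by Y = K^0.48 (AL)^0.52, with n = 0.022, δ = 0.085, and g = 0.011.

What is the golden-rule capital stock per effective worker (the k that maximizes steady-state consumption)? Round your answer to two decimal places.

k_gold ≈ 14.85

The golden rule sets f'(k) = n + g + δ, i.e. α·k^(α−1) = n + g + δ.
So k^(1−α) = α / (n + g + δ) = 0.48 / 0.118 = 4.0678.
k_gold = 4.0678^(1/0.52) ≈ 14.8541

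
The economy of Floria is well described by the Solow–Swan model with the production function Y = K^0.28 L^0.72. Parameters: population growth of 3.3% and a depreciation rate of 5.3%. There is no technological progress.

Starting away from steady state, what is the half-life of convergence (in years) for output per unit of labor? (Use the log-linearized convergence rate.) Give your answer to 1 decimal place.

about 11.2 years

Near the steady state the convergence rate is λ = (1 − α)(n + δ).
λ = (1 − 0.28) × 0.086 = 0.72 × 0.086 = 0.06192
Half-life = ln 2 / λ = 0.6931 / 0.06192 ≈ 11.19 years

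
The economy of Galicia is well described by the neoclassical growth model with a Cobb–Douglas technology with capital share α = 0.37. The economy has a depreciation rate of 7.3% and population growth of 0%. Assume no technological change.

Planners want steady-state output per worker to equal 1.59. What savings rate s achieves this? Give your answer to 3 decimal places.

s ≈ 0.161

Steady state requires s·f(k) = (n + δ)·k, i.e. s·k^α = (n + δ)·k.
Since y* = [s/(n + δ)]^(α/(1−α)), we have s/(n + δ) = (y*)^((1−α)/α) = 1.59^1.7027 = 2.2025.
Therefore s = 2.2025 × (n + δ) = 2.2025 × 0.073 = 0.1608.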